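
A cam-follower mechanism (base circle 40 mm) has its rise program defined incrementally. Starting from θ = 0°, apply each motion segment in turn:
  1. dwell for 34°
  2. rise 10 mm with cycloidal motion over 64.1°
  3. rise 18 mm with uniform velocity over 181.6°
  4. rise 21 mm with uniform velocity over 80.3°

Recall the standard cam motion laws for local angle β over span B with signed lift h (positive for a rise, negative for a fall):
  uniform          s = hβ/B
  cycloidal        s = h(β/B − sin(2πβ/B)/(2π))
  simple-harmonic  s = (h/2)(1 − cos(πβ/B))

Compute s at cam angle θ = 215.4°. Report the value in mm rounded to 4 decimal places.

seg 1 [0°–34°] dwell: s stays 0.0000
seg 2 [34°–98.1°] cycloidal, h=10: full span → s += 10 → s = 10.0000
seg 3 [98.1°–279.7°] uniform, h=18: θ=215.4° here. β=117.3, B=181.6. 18·117.3/181.6 = 11.6267 → s = 21.6267

21.6267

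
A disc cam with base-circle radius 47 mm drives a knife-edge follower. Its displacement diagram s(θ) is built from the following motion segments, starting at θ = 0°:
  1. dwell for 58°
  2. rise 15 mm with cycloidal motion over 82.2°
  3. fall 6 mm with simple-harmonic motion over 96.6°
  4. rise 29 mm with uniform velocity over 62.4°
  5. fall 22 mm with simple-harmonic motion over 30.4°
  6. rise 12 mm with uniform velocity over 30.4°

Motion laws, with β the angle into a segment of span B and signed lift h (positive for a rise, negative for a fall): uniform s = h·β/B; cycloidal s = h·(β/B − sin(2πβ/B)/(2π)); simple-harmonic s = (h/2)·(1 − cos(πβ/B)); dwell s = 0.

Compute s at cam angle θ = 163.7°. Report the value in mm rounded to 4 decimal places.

seg 1 [0°–58°] dwell: s stays 0.0000
seg 2 [58°–140.2°] cycloidal, h=15: full span → s += 15 → s = 15.0000
seg 3 [140.2°–236.8°] simple-harmonic, h=-6: θ=163.7° here. β=23.5, B=96.6. -6/2·(1 − cos(π·0.2433)) = -0.8343 → s = 14.1657

14.1657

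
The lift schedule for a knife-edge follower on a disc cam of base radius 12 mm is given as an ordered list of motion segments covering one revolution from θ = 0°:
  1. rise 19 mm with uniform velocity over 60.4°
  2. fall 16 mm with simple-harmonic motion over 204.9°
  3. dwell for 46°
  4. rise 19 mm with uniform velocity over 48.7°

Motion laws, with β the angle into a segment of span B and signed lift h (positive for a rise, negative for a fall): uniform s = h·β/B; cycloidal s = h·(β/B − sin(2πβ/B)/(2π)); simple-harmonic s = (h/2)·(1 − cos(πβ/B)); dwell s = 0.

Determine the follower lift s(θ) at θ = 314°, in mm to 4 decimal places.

seg 1 [0°–60.4°] uniform, h=19: full span → s += 19 → s = 19.0000
seg 2 [60.4°–265.3°] simple-harmonic, h=-16: full span → s += -16 → s = 3.0000
seg 3 [265.3°–311.3°] dwell: s stays 3.0000
seg 4 [311.3°–360°] uniform, h=19: θ=314° here. β=2.7, B=48.7. 19·2.7/48.7 = 1.0534 → s = 4.0534

4.0534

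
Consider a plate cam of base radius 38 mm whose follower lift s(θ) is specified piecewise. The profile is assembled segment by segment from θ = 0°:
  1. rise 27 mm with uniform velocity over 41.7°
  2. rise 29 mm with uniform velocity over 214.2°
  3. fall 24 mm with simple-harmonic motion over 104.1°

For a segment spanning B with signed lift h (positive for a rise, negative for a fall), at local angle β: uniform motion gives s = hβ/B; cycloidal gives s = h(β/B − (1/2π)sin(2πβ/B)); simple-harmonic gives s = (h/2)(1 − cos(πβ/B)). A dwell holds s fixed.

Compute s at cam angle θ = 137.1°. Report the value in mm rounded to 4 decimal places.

seg 1 [0°–41.7°] uniform, h=27: full span → s += 27 → s = 27.0000
seg 2 [41.7°–255.9°] uniform, h=29: θ=137.1° here. β=95.4, B=214.2. 29·95.4/214.2 = 12.9160 → s = 39.9160

39.9160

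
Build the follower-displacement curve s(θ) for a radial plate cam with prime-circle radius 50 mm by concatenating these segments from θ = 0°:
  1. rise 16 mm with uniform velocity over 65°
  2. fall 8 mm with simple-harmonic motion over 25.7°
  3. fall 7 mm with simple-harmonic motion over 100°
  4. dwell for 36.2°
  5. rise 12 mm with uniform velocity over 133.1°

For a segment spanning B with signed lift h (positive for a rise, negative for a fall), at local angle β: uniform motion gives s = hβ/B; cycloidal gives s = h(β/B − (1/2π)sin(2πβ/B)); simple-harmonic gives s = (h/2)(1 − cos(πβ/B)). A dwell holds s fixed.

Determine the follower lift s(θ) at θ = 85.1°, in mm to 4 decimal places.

seg 1 [0°–65°] uniform, h=16: full span → s += 16 → s = 16.0000
seg 2 [65°–90.7°] simple-harmonic, h=-8: θ=85.1° here. β=20.1, B=25.7. -8/2·(1 − cos(π·0.7821)) = -7.0988 → s = 8.9012

8.9012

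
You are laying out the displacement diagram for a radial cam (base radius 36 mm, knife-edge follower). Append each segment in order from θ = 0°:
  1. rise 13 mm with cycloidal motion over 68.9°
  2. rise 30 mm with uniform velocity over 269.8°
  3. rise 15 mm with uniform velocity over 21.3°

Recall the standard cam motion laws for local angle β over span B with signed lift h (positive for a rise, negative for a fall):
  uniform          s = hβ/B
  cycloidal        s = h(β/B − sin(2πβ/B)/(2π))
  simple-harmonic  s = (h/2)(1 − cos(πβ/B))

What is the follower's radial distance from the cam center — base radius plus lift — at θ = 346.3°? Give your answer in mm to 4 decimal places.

seg 1 [0°–68.9°] cycloidal, h=13: full span → s += 13 → s = 13.0000
seg 2 [68.9°–338.7°] uniform, h=30: full span → s += 30 → s = 43.0000
seg 3 [338.7°–360°] uniform, h=15: θ=346.3° here. β=7.6, B=21.3. 15·7.6/21.3 = 5.3521 → s = 48.3521
radial distance = base radius + s = 36 + 48.3521 = 84.3521

84.3521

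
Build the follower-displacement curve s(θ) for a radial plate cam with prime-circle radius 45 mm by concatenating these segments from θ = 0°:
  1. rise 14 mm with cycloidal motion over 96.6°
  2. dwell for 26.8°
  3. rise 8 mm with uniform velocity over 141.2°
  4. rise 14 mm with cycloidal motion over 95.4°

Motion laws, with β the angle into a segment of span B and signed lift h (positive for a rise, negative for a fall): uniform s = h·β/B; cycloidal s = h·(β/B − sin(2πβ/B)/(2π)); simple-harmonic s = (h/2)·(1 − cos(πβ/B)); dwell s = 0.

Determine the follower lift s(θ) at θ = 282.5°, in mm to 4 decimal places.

seg 1 [0°–96.6°] cycloidal, h=14: full span → s += 14 → s = 14.0000
seg 2 [96.6°–123.4°] dwell: s stays 14.0000
seg 3 [123.4°–264.6°] uniform, h=8: full span → s += 8 → s = 22.0000
seg 4 [264.6°–360°] cycloidal, h=14: θ=282.5° here. β=17.9, B=95.4. 14·(0.1876 − sin(2π·0.1876)/(2π)) = 0.5676 → s = 22.5676

22.5676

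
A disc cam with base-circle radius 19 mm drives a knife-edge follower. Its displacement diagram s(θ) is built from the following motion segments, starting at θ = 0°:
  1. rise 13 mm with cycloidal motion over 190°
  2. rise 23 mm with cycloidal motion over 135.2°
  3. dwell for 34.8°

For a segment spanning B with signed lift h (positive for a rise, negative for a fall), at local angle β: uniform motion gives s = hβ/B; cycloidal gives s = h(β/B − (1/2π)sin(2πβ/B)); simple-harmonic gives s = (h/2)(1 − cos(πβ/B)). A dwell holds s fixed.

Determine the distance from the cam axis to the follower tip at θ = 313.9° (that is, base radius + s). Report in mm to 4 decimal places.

seg 1 [0°–190°] cycloidal, h=13: full span → s += 13 → s = 13.0000
seg 2 [190°–325.2°] cycloidal, h=23: θ=313.9° here. β=123.9, B=135.2. 23·(0.9164 − sin(2π·0.9164)/(2π)) = 22.9129 → s = 35.9129
radial distance = base radius + s = 19 + 35.9129 = 54.9129

54.9129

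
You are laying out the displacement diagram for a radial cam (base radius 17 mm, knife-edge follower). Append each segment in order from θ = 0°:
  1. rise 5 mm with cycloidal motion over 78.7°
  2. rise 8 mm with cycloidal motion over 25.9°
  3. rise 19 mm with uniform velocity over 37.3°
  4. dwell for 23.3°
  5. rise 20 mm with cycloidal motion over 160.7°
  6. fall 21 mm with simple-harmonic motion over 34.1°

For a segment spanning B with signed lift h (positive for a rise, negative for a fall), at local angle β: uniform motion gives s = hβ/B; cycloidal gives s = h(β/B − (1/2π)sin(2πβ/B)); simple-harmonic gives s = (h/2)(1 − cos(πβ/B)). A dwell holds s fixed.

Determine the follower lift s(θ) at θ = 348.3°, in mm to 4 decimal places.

seg 1 [0°–78.7°] cycloidal, h=5: full span → s += 5 → s = 5.0000
seg 2 [78.7°–104.6°] cycloidal, h=8: full span → s += 8 → s = 13.0000
seg 3 [104.6°–141.9°] uniform, h=19: full span → s += 19 → s = 32.0000
seg 4 [141.9°–165.2°] dwell: s stays 32.0000
seg 5 [165.2°–325.9°] cycloidal, h=20: full span → s += 20 → s = 52.0000
seg 6 [325.9°–360°] simple-harmonic, h=-21: θ=348.3° here. β=22.4, B=34.1. -21/2·(1 − cos(π·0.6569)) = -15.4683 → s = 36.5317

36.5317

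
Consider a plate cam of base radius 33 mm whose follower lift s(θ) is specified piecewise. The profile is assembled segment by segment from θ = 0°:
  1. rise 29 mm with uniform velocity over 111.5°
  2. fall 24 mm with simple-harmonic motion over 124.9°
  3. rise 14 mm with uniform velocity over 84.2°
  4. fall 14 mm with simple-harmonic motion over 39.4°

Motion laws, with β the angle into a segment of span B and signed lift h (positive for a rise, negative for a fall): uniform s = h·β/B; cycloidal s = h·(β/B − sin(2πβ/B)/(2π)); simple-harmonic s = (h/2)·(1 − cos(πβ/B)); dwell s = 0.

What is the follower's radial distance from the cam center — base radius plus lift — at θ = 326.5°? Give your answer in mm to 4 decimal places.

seg 1 [0°–111.5°] uniform, h=29: full span → s += 29 → s = 29.0000
seg 2 [111.5°–236.4°] simple-harmonic, h=-24: full span → s += -24 → s = 5.0000
seg 3 [236.4°–320.6°] uniform, h=14: full span → s += 14 → s = 19.0000
seg 4 [320.6°–360°] simple-harmonic, h=-14: θ=326.5° here. β=5.9, B=39.4. -14/2·(1 − cos(π·0.1497)) = -0.7604 → s = 18.2396
radial distance = base radius + s = 33 + 18.2396 = 51.2396

51.2396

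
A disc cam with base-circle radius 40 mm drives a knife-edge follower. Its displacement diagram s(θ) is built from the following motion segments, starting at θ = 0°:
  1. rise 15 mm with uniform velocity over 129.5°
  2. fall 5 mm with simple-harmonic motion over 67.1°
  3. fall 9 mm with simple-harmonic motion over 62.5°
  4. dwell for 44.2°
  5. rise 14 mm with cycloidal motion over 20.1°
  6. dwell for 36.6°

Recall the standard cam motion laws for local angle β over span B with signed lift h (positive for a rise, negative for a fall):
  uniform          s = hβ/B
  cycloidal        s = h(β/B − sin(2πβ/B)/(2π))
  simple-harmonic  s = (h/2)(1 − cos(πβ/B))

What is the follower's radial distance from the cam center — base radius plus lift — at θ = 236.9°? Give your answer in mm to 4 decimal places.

seg 1 [0°–129.5°] uniform, h=15: full span → s += 15 → s = 15.0000
seg 2 [129.5°–196.6°] simple-harmonic, h=-5: full span → s += -5 → s = 10.0000
seg 3 [196.6°–259.1°] simple-harmonic, h=-9: θ=236.9° here. β=40.3, B=62.5. -9/2·(1 − cos(π·0.6448)) = -6.4772 → s = 3.5228
radial distance = base radius + s = 40 + 3.5228 = 43.5228

43.5228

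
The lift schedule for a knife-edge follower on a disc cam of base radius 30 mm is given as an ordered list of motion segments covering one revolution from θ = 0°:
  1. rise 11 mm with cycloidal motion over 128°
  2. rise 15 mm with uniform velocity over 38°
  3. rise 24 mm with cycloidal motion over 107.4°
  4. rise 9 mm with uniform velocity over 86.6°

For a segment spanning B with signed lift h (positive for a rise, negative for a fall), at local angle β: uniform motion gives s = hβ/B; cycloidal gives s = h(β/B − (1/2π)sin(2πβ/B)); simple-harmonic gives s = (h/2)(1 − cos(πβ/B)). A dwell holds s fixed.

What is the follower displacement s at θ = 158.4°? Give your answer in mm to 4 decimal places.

seg 1 [0°–128°] cycloidal, h=11: full span → s += 11 → s = 11.0000
seg 2 [128°–166°] uniform, h=15: θ=158.4° here. β=30.4, B=38. 15·30.4/38 = 12.0000 → s = 23.0000

23.0000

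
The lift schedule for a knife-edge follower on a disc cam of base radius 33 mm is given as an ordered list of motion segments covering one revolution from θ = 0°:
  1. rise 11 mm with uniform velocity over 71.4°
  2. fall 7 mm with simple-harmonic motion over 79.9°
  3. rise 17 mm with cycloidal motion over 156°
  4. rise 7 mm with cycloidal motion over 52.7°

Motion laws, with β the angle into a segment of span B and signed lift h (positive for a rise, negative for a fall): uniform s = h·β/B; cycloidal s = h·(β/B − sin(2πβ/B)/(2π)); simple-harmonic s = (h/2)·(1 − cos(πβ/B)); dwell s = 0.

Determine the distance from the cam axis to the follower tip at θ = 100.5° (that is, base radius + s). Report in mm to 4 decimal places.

seg 1 [0°–71.4°] uniform, h=11: full span → s += 11 → s = 11.0000
seg 2 [71.4°–151.3°] simple-harmonic, h=-7: θ=100.5° here. β=29.1, B=79.9. -7/2·(1 − cos(π·0.3642)) = -2.0517 → s = 8.9483
radial distance = base radius + s = 33 + 8.9483 = 41.9483

41.9483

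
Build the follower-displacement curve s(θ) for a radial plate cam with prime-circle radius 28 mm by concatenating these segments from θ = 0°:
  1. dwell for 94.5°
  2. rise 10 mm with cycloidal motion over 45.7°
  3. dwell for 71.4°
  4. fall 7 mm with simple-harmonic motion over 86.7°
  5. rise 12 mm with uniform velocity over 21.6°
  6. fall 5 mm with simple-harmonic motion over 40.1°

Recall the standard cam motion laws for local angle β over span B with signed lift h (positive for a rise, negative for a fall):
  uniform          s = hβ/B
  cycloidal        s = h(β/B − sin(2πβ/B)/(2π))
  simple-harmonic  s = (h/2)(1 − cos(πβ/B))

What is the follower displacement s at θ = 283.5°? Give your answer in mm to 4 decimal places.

seg 1 [0°–94.5°] dwell: s stays 0.0000
seg 2 [94.5°–140.2°] cycloidal, h=10: full span → s += 10 → s = 10.0000
seg 3 [140.2°–211.6°] dwell: s stays 10.0000
seg 4 [211.6°–298.3°] simple-harmonic, h=-7: θ=283.5° here. β=71.9, B=86.7. -7/2·(1 − cos(π·0.8293)) = -6.5087 → s = 3.4913

3.4913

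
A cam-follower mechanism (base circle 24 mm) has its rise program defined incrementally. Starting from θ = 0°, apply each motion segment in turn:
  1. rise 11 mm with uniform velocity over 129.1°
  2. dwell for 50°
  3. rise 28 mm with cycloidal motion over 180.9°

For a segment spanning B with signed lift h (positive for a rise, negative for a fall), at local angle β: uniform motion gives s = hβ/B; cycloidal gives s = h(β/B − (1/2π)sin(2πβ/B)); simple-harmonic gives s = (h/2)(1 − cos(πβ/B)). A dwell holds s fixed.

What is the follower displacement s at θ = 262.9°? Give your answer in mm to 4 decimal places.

seg 1 [0°–129.1°] uniform, h=11: full span → s += 11 → s = 11.0000
seg 2 [129.1°–179.1°] dwell: s stays 11.0000
seg 3 [179.1°–360°] cycloidal, h=28: θ=262.9° here. β=83.8, B=180.9. 28·(0.4632 − sin(2π·0.4632)/(2π)) = 11.9505 → s = 22.9505

22.9505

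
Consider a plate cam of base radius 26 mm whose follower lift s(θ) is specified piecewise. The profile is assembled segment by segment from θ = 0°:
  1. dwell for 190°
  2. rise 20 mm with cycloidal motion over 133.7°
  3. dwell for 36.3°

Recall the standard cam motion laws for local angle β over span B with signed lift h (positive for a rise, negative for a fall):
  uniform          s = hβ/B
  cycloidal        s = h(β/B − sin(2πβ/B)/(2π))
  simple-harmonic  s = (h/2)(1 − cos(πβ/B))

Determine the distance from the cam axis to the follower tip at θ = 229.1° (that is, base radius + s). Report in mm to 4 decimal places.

seg 1 [0°–190°] dwell: s stays 0.0000
seg 2 [190°–323.7°] cycloidal, h=20: θ=229.1° here. β=39.1, B=133.7. 20·(0.2924 − sin(2π·0.2924)/(2π)) = 2.7783 → s = 2.7783
radial distance = base radius + s = 26 + 2.7783 = 28.7783

28.7783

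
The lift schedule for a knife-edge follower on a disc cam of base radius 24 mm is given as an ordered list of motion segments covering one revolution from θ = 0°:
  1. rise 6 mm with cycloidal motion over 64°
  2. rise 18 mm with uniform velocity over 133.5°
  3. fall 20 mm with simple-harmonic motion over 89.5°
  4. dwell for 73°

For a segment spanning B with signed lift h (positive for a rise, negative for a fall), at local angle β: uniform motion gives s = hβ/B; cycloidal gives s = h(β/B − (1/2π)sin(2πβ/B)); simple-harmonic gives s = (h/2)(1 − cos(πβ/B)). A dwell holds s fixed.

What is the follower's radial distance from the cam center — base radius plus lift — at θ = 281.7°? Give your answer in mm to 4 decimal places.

seg 1 [0°–64°] cycloidal, h=6: full span → s += 6 → s = 6.0000
seg 2 [64°–197.5°] uniform, h=18: full span → s += 18 → s = 24.0000
seg 3 [197.5°–287°] simple-harmonic, h=-20: θ=281.7° here. β=84.2, B=89.5. -20/2·(1 − cos(π·0.9408)) = -19.8274 → s = 4.1726
radial distance = base radius + s = 24 + 4.1726 = 28.1726

28.1726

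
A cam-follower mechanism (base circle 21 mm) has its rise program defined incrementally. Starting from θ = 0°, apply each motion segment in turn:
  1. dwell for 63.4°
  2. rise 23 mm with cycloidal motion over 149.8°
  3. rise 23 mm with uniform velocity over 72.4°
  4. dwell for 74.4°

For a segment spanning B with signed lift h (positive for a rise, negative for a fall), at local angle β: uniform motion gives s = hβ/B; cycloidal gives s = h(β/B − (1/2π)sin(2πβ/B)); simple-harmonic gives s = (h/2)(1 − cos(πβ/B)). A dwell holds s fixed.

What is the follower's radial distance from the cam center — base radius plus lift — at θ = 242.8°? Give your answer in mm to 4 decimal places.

seg 1 [0°–63.4°] dwell: s stays 0.0000
seg 2 [63.4°–213.2°] cycloidal, h=23: full span → s += 23 → s = 23.0000
seg 3 [213.2°–285.6°] uniform, h=23: θ=242.8° here. β=29.6, B=72.4. 23·29.6/72.4 = 9.4033 → s = 32.4033
radial distance = base radius + s = 21 + 32.4033 = 53.4033

53.4033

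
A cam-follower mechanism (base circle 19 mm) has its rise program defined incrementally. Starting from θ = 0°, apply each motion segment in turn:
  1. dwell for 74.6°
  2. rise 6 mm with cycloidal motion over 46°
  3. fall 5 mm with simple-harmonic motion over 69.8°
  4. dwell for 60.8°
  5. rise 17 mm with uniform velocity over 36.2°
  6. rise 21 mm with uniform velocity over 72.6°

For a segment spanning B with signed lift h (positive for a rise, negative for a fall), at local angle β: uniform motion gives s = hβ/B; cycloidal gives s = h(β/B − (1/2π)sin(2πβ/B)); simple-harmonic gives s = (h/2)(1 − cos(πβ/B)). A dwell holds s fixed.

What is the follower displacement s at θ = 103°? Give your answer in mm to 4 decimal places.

seg 1 [0°–74.6°] dwell: s stays 0.0000
seg 2 [74.6°–120.6°] cycloidal, h=6: θ=103° here. β=28.4, B=46. 6·(0.6174 − sin(2π·0.6174)/(2π)) = 4.3465 → s = 4.3465

4.3465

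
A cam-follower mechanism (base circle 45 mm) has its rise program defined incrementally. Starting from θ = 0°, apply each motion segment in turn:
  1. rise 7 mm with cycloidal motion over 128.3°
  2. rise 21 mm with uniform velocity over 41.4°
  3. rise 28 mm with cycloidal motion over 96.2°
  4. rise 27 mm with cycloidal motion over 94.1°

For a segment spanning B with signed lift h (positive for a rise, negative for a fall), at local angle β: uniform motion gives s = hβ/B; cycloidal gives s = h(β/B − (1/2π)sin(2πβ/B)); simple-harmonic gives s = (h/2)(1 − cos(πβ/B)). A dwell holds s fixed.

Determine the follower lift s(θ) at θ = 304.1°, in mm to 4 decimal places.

seg 1 [0°–128.3°] cycloidal, h=7: full span → s += 7 → s = 7.0000
seg 2 [128.3°–169.7°] uniform, h=21: full span → s += 21 → s = 28.0000
seg 3 [169.7°–265.9°] cycloidal, h=28: full span → s += 28 → s = 56.0000
seg 4 [265.9°–360°] cycloidal, h=27: θ=304.1° here. β=38.2, B=94.1. 27·(0.4060 − sin(2π·0.4060)/(2π)) = 8.5666 → s = 64.5666

64.5666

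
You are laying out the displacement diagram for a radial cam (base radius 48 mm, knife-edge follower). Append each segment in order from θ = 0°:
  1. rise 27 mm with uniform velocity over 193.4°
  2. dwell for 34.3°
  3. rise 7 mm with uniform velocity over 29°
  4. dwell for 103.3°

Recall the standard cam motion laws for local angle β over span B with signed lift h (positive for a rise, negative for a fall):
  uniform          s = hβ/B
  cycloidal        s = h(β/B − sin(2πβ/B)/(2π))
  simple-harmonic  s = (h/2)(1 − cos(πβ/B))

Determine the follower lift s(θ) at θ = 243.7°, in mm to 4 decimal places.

seg 1 [0°–193.4°] uniform, h=27: full span → s += 27 → s = 27.0000
seg 2 [193.4°–227.7°] dwell: s stays 27.0000
seg 3 [227.7°–256.7°] uniform, h=7: θ=243.7° here. β=16, B=29. 7·16/29 = 3.8621 → s = 30.8621

30.8621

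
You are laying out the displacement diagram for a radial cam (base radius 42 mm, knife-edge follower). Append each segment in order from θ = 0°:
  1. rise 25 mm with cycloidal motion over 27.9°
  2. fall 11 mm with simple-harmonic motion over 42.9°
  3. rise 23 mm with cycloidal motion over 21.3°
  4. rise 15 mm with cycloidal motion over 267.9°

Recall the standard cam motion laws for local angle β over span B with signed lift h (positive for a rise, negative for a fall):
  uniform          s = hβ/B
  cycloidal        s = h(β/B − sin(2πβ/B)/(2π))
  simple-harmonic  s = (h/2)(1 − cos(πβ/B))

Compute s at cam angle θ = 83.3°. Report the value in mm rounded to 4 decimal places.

seg 1 [0°–27.9°] cycloidal, h=25: full span → s += 25 → s = 25.0000
seg 2 [27.9°–70.8°] simple-harmonic, h=-11: full span → s += -11 → s = 14.0000
seg 3 [70.8°–92.1°] cycloidal, h=23: θ=83.3° here. β=12.5, B=21.3. 23·(0.5869 − sin(2π·0.5869)/(2π)) = 15.3976 → s = 29.3976

29.3976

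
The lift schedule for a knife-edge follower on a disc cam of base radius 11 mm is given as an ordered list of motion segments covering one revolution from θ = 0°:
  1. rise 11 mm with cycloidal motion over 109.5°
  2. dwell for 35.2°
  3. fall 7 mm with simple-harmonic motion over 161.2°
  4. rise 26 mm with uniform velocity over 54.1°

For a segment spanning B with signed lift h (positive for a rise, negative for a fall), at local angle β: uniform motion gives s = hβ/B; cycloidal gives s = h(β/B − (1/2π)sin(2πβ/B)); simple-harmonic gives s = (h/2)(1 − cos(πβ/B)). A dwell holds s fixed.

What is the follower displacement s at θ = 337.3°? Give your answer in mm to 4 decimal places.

seg 1 [0°–109.5°] cycloidal, h=11: full span → s += 11 → s = 11.0000
seg 2 [109.5°–144.7°] dwell: s stays 11.0000
seg 3 [144.7°–305.9°] simple-harmonic, h=-7: full span → s += -7 → s = 4.0000
seg 4 [305.9°–360°] uniform, h=26: θ=337.3° here. β=31.4, B=54.1. 26·31.4/54.1 = 15.0906 → s = 19.0906

19.0906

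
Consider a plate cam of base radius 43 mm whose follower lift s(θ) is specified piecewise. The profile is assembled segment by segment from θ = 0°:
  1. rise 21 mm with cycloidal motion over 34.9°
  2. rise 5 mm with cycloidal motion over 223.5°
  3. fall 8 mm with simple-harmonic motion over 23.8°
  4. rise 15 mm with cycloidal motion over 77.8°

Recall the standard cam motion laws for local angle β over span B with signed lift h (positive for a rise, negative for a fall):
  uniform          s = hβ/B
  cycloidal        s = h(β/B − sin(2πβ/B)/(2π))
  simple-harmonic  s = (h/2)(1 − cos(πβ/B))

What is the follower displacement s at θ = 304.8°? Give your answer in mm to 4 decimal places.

seg 1 [0°–34.9°] cycloidal, h=21: full span → s += 21 → s = 21.0000
seg 2 [34.9°–258.4°] cycloidal, h=5: full span → s += 5 → s = 26.0000
seg 3 [258.4°–282.2°] simple-harmonic, h=-8: full span → s += -8 → s = 18.0000
seg 4 [282.2°–360°] cycloidal, h=15: θ=304.8° here. β=22.6, B=77.8. 15·(0.2905 − sin(2π·0.2905)/(2π)) = 2.0468 → s = 20.0468

20.0468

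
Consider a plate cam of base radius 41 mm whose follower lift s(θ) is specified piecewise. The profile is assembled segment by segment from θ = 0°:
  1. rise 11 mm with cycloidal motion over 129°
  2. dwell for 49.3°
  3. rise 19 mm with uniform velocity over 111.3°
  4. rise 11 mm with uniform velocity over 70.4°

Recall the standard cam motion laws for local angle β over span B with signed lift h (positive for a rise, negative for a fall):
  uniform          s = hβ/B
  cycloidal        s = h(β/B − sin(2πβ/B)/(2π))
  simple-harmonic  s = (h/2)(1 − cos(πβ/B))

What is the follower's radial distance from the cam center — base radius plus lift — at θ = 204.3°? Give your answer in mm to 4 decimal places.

seg 1 [0°–129°] cycloidal, h=11: full span → s += 11 → s = 11.0000
seg 2 [129°–178.3°] dwell: s stays 11.0000
seg 3 [178.3°–289.6°] uniform, h=19: θ=204.3° here. β=26, B=111.3. 19·26/111.3 = 4.4385 → s = 15.4385
radial distance = base radius + s = 41 + 15.4385 = 56.4385

56.4385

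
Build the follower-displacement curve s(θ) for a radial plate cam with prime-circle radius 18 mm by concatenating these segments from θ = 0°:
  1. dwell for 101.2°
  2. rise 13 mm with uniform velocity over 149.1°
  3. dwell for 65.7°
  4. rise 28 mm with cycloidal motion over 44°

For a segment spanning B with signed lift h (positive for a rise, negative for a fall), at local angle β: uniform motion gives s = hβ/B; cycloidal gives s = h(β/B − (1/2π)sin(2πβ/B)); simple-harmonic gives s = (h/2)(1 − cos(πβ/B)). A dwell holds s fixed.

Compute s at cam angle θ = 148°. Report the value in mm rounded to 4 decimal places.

seg 1 [0°–101.2°] dwell: s stays 0.0000
seg 2 [101.2°–250.3°] uniform, h=13: θ=148° here. β=46.8, B=149.1. 13·46.8/149.1 = 4.0805 → s = 4.0805

4.0805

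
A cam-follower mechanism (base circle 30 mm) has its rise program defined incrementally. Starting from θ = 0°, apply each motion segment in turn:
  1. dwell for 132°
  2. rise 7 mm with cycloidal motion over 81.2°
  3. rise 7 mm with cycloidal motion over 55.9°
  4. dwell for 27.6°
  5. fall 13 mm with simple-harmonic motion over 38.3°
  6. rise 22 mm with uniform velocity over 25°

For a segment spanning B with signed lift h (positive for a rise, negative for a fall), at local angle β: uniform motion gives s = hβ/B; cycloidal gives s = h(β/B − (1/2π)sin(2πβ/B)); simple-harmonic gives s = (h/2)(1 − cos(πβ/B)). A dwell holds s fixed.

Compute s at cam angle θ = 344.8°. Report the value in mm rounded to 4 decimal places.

seg 1 [0°–132°] dwell: s stays 0.0000
seg 2 [132°–213.2°] cycloidal, h=7: full span → s += 7 → s = 7.0000
seg 3 [213.2°–269.1°] cycloidal, h=7: full span → s += 7 → s = 14.0000
seg 4 [269.1°–296.7°] dwell: s stays 14.0000
seg 5 [296.7°–335°] simple-harmonic, h=-13: full span → s += -13 → s = 1.0000
seg 6 [335°–360°] uniform, h=22: θ=344.8° here. β=9.8, B=25. 22·9.8/25 = 8.6240 → s = 9.6240

9.6240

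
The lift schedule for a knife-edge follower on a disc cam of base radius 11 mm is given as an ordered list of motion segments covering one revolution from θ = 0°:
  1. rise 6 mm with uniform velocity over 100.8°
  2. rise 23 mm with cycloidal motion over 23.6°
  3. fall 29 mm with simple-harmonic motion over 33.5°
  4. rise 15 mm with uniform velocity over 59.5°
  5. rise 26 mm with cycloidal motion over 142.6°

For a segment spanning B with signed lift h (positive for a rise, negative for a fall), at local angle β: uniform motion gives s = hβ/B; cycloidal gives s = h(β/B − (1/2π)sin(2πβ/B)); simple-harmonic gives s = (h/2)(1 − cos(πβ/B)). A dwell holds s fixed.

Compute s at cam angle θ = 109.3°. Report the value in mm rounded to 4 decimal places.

seg 1 [0°–100.8°] uniform, h=6: full span → s += 6 → s = 6.0000
seg 2 [100.8°–124.4°] cycloidal, h=23: θ=109.3° here. β=8.5, B=23.6. 23·(0.3602 − sin(2π·0.3602)/(2π)) = 5.4659 → s = 11.4659

11.4659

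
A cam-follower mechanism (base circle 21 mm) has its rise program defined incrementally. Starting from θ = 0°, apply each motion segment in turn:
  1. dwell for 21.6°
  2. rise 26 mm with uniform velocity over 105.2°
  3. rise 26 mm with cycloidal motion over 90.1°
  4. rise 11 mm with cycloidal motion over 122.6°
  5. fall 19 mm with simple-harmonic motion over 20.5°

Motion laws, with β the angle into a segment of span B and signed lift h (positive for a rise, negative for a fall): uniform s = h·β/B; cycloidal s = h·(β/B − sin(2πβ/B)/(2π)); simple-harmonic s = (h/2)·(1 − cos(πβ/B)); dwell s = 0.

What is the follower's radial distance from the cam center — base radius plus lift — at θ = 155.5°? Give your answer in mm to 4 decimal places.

seg 1 [0°–21.6°] dwell: s stays 0.0000
seg 2 [21.6°–126.8°] uniform, h=26: full span → s += 26 → s = 26.0000
seg 3 [126.8°–216.9°] cycloidal, h=26: θ=155.5° here. β=28.7, B=90.1. 26·(0.3185 − sin(2π·0.3185)/(2π)) = 4.5216 → s = 30.5216
radial distance = base radius + s = 21 + 30.5216 = 51.5216

51.5216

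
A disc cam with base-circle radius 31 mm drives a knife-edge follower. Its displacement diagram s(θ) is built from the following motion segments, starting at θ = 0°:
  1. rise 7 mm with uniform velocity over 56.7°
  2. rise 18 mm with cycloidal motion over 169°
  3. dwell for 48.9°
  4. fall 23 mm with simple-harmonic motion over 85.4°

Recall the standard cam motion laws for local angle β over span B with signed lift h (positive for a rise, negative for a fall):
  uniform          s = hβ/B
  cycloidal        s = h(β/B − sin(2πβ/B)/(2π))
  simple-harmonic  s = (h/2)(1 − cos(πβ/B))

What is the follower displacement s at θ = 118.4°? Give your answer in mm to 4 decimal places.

seg 1 [0°–56.7°] uniform, h=7: full span → s += 7 → s = 7.0000
seg 2 [56.7°–225.7°] cycloidal, h=18: θ=118.4° here. β=61.7, B=169. 18·(0.3651 − sin(2π·0.3651)/(2π)) = 4.4237 → s = 11.4237

11.4237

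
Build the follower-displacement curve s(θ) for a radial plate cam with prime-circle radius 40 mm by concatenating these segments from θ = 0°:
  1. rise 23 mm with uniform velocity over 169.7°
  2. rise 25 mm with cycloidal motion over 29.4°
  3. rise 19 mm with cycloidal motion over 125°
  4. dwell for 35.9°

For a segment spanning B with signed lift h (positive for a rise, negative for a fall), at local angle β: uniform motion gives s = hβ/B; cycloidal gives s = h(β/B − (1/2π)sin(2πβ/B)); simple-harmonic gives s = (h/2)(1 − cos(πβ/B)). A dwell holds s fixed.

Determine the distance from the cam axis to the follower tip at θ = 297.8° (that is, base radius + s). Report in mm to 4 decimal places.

seg 1 [0°–169.7°] uniform, h=23: full span → s += 23 → s = 23.0000
seg 2 [169.7°–199.1°] cycloidal, h=25: full span → s += 25 → s = 48.0000
seg 3 [199.1°–324.1°] cycloidal, h=19: θ=297.8° here. β=98.7, B=125. 19·(0.7896 − sin(2π·0.7896)/(2π)) = 17.9332 → s = 65.9332
radial distance = base radius + s = 40 + 65.9332 = 105.9332

105.9332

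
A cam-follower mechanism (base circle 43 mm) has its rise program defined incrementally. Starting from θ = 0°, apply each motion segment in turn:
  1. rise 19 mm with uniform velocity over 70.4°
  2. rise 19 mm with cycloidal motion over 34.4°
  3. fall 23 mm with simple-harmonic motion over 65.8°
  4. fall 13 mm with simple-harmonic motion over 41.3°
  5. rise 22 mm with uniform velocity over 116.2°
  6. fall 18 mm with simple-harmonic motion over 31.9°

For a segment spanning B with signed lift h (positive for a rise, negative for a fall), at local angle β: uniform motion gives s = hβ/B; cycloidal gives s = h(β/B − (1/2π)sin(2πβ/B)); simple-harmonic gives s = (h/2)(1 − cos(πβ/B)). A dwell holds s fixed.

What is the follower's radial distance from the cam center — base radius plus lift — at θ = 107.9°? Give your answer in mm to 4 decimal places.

seg 1 [0°–70.4°] uniform, h=19: full span → s += 19 → s = 19.0000
seg 2 [70.4°–104.8°] cycloidal, h=19: full span → s += 19 → s = 38.0000
seg 3 [104.8°–170.6°] simple-harmonic, h=-23: θ=107.9° here. β=3.1, B=65.8. -23/2·(1 − cos(π·0.0471)) = -0.1257 → s = 37.8743
radial distance = base radius + s = 43 + 37.8743 = 80.8743

80.8743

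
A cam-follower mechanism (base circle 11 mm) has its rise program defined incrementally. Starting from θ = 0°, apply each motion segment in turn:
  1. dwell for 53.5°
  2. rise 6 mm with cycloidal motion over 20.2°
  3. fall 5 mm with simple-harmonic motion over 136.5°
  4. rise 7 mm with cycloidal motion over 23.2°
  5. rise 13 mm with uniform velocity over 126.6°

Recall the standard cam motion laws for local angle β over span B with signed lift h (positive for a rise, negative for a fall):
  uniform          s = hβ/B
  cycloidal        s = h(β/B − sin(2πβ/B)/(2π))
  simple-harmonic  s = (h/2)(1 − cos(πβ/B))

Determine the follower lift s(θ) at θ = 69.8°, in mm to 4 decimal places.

seg 1 [0°–53.5°] dwell: s stays 0.0000
seg 2 [53.5°–73.7°] cycloidal, h=6: θ=69.8° here. β=16.3, B=20.2. 6·(0.8069 − sin(2π·0.8069)/(2π)) = 5.7361 → s = 5.7361

5.7361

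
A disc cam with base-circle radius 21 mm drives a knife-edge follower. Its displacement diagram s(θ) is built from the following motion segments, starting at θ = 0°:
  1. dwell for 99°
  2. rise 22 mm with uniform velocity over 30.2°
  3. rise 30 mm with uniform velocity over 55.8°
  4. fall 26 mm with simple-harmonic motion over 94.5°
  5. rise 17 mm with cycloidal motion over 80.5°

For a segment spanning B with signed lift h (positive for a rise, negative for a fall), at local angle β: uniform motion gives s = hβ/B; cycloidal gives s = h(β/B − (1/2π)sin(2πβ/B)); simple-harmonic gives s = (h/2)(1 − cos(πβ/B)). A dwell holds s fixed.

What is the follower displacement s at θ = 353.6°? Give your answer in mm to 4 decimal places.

seg 1 [0°–99°] dwell: s stays 0.0000
seg 2 [99°–129.2°] uniform, h=22: full span → s += 22 → s = 22.0000
seg 3 [129.2°–185°] uniform, h=30: full span → s += 30 → s = 52.0000
seg 4 [185°–279.5°] simple-harmonic, h=-26: full span → s += -26 → s = 26.0000
seg 5 [279.5°–360°] cycloidal, h=17: θ=353.6° here. β=74.1, B=80.5. 17·(0.9205 − sin(2π·0.9205)/(2π)) = 16.9445 → s = 42.9445

42.9445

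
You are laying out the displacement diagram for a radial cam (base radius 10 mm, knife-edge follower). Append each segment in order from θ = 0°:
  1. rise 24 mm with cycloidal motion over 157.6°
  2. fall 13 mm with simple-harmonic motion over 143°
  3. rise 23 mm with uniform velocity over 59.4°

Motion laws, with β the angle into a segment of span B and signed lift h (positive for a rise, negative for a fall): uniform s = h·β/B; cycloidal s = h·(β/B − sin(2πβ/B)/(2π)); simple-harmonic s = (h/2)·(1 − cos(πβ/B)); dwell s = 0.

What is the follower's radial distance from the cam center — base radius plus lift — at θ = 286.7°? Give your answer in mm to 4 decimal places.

seg 1 [0°–157.6°] cycloidal, h=24: full span → s += 24 → s = 24.0000
seg 2 [157.6°–300.6°] simple-harmonic, h=-13: θ=286.7° here. β=129.1, B=143. -13/2·(1 − cos(π·0.9028)) = -12.6993 → s = 11.3007
radial distance = base radius + s = 10 + 11.3007 = 21.3007

21.3007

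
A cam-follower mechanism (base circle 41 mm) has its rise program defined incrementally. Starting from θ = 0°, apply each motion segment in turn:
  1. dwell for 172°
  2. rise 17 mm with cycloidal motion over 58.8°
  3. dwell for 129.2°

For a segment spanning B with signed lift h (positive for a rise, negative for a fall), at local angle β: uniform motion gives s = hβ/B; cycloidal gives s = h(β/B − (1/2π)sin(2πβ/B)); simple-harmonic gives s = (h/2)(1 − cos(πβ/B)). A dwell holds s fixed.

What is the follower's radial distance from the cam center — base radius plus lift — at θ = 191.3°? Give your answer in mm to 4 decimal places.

seg 1 [0°–172°] dwell: s stays 0.0000
seg 2 [172°–230.8°] cycloidal, h=17: θ=191.3° here. β=19.3, B=58.8. 17·(0.3282 − sin(2π·0.3282)/(2π)) = 3.1946 → s = 3.1946
radial distance = base radius + s = 41 + 3.1946 = 44.1946

44.1946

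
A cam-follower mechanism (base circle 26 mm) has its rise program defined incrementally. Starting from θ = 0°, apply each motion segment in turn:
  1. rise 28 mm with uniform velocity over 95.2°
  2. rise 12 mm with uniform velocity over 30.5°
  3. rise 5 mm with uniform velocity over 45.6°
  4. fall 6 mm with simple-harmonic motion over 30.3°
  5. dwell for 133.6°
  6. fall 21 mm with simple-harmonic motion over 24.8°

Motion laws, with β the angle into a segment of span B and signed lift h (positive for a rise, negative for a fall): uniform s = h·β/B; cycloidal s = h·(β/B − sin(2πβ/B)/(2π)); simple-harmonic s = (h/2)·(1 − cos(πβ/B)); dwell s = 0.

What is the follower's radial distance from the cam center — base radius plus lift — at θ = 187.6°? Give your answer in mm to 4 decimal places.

seg 1 [0°–95.2°] uniform, h=28: full span → s += 28 → s = 28.0000
seg 2 [95.2°–125.7°] uniform, h=12: full span → s += 12 → s = 40.0000
seg 3 [125.7°–171.3°] uniform, h=5: full span → s += 5 → s = 45.0000
seg 4 [171.3°–201.6°] simple-harmonic, h=-6: θ=187.6° here. β=16.3, B=30.3. -6/2·(1 − cos(π·0.5380)) = -3.3569 → s = 41.6431
radial distance = base radius + s = 26 + 41.6431 = 67.6431

67.6431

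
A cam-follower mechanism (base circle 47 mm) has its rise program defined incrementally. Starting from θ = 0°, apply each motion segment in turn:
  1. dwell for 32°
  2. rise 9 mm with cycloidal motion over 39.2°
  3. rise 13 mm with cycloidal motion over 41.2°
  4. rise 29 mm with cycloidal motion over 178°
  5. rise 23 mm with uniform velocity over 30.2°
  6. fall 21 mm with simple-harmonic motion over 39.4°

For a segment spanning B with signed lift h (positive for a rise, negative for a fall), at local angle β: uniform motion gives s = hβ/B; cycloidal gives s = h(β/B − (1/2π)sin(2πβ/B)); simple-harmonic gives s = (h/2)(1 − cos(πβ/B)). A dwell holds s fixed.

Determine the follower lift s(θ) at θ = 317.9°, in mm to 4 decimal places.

seg 1 [0°–32°] dwell: s stays 0.0000
seg 2 [32°–71.2°] cycloidal, h=9: full span → s += 9 → s = 9.0000
seg 3 [71.2°–112.4°] cycloidal, h=13: full span → s += 13 → s = 22.0000
seg 4 [112.4°–290.4°] cycloidal, h=29: full span → s += 29 → s = 51.0000
seg 5 [290.4°–320.6°] uniform, h=23: θ=317.9° here. β=27.5, B=30.2. 23·27.5/30.2 = 20.9437 → s = 71.9437

71.9437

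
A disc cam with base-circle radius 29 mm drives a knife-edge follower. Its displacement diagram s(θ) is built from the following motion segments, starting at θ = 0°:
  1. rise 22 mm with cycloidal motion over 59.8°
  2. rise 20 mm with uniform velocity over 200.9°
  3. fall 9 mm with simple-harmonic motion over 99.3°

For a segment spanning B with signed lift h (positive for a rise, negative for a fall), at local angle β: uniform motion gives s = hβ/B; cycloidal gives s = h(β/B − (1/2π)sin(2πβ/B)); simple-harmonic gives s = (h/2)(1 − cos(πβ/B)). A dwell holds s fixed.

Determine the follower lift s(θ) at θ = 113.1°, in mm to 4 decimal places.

seg 1 [0°–59.8°] cycloidal, h=22: full span → s += 22 → s = 22.0000
seg 2 [59.8°–260.7°] uniform, h=20: θ=113.1° here. β=53.3, B=200.9. 20·53.3/200.9 = 5.3061 → s = 27.3061

27.3061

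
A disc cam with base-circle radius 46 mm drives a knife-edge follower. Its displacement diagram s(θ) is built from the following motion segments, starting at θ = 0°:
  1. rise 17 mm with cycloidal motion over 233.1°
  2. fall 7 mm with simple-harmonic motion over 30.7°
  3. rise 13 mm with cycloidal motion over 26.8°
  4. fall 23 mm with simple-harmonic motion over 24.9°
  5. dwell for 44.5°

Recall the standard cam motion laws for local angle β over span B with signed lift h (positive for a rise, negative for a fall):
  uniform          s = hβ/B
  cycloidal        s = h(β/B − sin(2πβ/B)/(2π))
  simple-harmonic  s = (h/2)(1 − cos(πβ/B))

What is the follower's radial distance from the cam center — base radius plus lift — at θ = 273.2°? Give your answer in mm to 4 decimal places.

seg 1 [0°–233.1°] cycloidal, h=17: full span → s += 17 → s = 17.0000
seg 2 [233.1°–263.8°] simple-harmonic, h=-7: full span → s += -7 → s = 10.0000
seg 3 [263.8°–290.6°] cycloidal, h=13: θ=273.2° here. β=9.4, B=26.8. 13·(0.3507 − sin(2π·0.3507)/(2π)) = 2.8916 → s = 12.8916
radial distance = base radius + s = 46 + 12.8916 = 58.8916

58.8916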